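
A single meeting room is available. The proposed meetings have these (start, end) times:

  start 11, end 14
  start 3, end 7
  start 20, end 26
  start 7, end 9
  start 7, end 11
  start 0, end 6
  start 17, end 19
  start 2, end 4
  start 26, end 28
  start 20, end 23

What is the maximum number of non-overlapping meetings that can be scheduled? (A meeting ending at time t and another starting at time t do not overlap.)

6

Sorted by end: (2,4)  (0,6)  (3,7)  (7,9)  (7,11)  (11,14)  (17,19)  (20,23)  (20,26)  (26,28)
take (2,4); take (7,9); take (11,14); take (17,19); take (20,23); take (26,28).
Selected 6 meetings.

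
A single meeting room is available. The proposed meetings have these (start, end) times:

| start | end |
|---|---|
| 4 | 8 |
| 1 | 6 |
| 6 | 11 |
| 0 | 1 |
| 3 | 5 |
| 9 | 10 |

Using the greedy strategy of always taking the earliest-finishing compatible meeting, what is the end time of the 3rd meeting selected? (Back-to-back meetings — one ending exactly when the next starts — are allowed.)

10

By end time: (0,1), (3,5), (1,6), (4,8), (9,10), (6,11).
Pick (0,1); next start ≥ 1 → (3,5); next start ≥ 5 → (9,10).
Selected: (0,1) (3,5) (9,10)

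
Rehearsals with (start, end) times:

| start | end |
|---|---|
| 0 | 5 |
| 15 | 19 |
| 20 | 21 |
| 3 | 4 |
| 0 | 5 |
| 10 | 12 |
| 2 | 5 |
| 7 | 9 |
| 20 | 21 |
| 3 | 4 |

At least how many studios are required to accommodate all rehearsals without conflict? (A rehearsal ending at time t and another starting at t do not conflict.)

5

The answer is the maximum number of intervals overlapping at any instant.
starts: [0, 0, 2, 3, 3, 7, 10, 15, 20, 20]
ends:   [4, 4, 5, 5, 5, 9, 12, 19, 21, 21]
s0→1 s0→2 s2→3 s3→4 s3→5  — peak 5.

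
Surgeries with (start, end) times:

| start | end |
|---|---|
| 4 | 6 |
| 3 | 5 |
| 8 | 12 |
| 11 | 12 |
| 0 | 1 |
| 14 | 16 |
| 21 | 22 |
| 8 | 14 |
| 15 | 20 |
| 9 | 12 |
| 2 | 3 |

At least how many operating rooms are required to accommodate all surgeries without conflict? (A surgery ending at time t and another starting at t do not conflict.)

4

Events (time:±→running): 0:+→1 1:-→0 2:+→1 3:-→0 3:+→1 4:+→2 5:-→1 6:-→0 8:+→1 8:+→2 9:+→3 11:+→4 … peak 4.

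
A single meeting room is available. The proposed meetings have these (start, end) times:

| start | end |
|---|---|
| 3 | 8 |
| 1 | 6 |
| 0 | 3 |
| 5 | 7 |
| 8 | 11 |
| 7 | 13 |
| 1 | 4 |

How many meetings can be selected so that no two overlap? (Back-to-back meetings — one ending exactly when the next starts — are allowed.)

Greedy by earliest finish: after sorting by end time, pick each interval compatible with the last pick.
Sorted by end: (0,3)  (1,4)  (1,6)  (5,7)  (3,8)  (8,11)  (7,13)
take (0,3); skip (1,4); skip (1,6); take (5,7); skip (3,8); take (8,11).
Selected 3 meetings.

3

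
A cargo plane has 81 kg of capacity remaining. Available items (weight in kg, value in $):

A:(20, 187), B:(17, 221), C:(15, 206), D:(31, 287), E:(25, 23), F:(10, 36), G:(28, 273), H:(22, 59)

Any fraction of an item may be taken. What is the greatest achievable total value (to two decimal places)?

896.26

Order: C (206/15=13.73) > B (221/17=13.00) > G (273/28=9.75) > A (187/20=9.35) > D (287/31=9.26) > F (36/10=3.60) > H (59/22=2.68) > E (23/25=0.92)
Fill: take C (15 @ 206) → take B (17 @ 221) → take G (28 @ 273) → take A (20 @ 187) → take 1/31 of D → 9.26; 81/81 used.
Total value = 896.26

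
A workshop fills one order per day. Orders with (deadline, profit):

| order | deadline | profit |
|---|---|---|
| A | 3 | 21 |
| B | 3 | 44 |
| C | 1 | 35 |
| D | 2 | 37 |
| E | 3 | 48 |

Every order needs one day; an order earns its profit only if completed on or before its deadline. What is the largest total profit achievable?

129

Take jobs in profit order; each goes to the latest open slot no later than its deadline.
By profit: E(d3,48), B(d3,44), D(d2,37), C(d1,35), A(d3,21)
E→slot 3; B→slot 2; D→slot 1; C skipped; A skipped.
Profit = 37 + 44 + 48 = 129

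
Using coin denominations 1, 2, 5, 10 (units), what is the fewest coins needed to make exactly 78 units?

78 − 7×10→8 − 1×5→3 − 1×2→1 − 1×1→0
Total coins = 7 + 1 + 1 + 1 = 10

10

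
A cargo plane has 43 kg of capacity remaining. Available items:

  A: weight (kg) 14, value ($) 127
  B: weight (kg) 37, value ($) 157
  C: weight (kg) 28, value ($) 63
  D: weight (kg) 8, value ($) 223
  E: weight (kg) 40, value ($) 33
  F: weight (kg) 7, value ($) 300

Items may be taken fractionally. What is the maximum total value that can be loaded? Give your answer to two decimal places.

709.41

Ratios (sorted): F 42.86, D 27.88, A 9.07, B 4.24, C 2.25, E 0.82
take F (7 @ 300); take D (8 @ 223); take A (14 @ 127); take 14/37 of B → 59.41. Capacity used 43/43.
Total value = 709.41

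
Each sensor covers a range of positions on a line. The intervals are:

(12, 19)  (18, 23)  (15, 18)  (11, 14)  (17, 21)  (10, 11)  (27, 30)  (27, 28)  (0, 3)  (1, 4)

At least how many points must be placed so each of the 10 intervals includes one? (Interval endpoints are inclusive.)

Sort by right endpoint; whenever an interval is uncovered, place a point at its right end.
Sorted: [0,3] [1,4] [10,11] [11,14] [15,18] [12,19] [17,21] [18,23] [27,28] [27,30]
{[0,3],[1,4]} hit by 3; {[10,11],[11,14]} hit by 11; {[15,18],[12,19],[17,21],[18,23]} hit by 18; {[27,28],[27,30]} hit by 28.
Points: 3, 11, 18, 28 (4 total).

4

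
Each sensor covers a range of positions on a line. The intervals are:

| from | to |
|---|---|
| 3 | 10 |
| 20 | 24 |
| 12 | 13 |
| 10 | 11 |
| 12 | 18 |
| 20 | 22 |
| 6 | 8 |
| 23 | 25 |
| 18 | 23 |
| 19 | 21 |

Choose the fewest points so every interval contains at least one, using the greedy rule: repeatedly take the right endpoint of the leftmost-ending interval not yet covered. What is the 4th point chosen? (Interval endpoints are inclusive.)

Sort by right endpoint; whenever an interval is uncovered, place a point at its right end.
By right end: [6,8]  [3,10]  [10,11]  [12,13]  [12,18]  [19,21]  [20,22]  [18,23]  [20,24]  [23,25]
[6,8] uncovered → point at 8; [10,11] uncovered → point at 11; [12,13] uncovered → point at 13; [19,21] uncovered → point at 21; [23,25] uncovered → point at 25.
Points: 8, 11, 13, 21, 25 (5 total).

21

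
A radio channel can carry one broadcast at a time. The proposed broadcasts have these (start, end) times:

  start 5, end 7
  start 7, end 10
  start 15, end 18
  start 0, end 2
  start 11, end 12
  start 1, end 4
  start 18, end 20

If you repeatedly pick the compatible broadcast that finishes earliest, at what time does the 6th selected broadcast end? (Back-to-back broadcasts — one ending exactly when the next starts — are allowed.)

Sort by end time and greedily take each interval whose start is ≥ the last chosen end.
Sorted by end: (0,2)  (1,4)  (5,7)  (7,10)  (11,12)  (15,18)  (18,20)
take (0,2); take (5,7); take (7,10); take (11,12); take (15,18); take (18,20).
Selected: (0,2) (5,7) (7,10) (11,12) (15,18) (18,20)

20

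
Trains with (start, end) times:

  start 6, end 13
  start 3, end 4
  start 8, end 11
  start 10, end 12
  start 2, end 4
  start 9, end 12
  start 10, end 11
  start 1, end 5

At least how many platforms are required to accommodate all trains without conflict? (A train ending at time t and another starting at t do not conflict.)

5

The answer is the maximum number of intervals overlapping at any instant.
starts: [1, 2, 3, 6, 8, 9, 10, 10]
ends:   [4, 4, 5, 11, 11, 12, 12, 13]
s1→1 s2→2 s3→3 e4→2 e4→1 e5→0 s6→1 s8→2 s9→3 s10→4 s10→5  — peak 5.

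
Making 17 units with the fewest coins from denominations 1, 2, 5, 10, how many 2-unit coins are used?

1

Use the largest denomination that fits, subtract, and repeat.
17 − 1×10→7 − 1×5→2 − 1×2→0
Count of 2: 1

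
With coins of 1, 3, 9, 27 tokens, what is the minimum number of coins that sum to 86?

6

Use the largest denomination that fits, subtract, and repeat.
86 − 3×27→5 − 1×3→2 − 2×1→0
Total coins = 3 + 1 + 2 = 6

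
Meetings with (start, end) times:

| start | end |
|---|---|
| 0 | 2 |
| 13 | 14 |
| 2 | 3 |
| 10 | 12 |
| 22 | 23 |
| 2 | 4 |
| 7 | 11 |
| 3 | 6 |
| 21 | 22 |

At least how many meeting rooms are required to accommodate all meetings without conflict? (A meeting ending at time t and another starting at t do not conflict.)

Events (time:±→running): 0:+→1 2:-→0 2:+→1 2:+→2 … peak 2.

2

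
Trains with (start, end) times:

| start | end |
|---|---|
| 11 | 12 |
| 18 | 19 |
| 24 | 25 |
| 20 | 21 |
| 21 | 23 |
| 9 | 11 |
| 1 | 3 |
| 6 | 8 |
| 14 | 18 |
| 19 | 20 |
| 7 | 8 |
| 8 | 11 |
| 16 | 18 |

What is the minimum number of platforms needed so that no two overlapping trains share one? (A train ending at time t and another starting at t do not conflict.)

The answer is the maximum number of intervals overlapping at any instant.
starts: [1, 6, 7, 8, 9, 11, 14, 16, 18, 19, 20, 21, 24]
ends:   [3, 8, 8, 11, 11, 12, 18, 18, 19, 20, 21, 23, 25]
s1→1 e3→0 s6→1 s7→2  — peak 2.

2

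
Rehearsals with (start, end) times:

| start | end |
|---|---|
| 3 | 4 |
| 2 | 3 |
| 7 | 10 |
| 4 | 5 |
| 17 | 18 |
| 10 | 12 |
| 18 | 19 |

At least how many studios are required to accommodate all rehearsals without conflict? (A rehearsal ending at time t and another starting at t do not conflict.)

Events (time:±→running): 2:+→1 … peak 1.

1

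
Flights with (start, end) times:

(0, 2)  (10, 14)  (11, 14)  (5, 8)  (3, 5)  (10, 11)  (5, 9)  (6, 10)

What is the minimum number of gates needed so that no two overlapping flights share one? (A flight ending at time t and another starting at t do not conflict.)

3

starts: [0, 3, 5, 5, 6, 10, 10, 11]
ends:   [2, 5, 8, 9, 10, 11, 14, 14]
s0→1 e2→0 s3→1 e5→0 s5→1 s5→2 s6→3  — peak 3.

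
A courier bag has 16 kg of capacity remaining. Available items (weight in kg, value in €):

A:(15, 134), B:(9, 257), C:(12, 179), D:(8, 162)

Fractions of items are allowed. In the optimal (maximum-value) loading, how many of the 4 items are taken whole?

Greedy by value/weight ratio, highest first.
Order: B (257/9=28.56) > D (162/8=20.25) > C (179/12=14.92) > A (134/15=8.93)
Fill: take B (9 @ 257) → take 7/8 of D → 141.75; 16/16 used.
1 item(s) taken whole; one partial (take 7/8 of D).

1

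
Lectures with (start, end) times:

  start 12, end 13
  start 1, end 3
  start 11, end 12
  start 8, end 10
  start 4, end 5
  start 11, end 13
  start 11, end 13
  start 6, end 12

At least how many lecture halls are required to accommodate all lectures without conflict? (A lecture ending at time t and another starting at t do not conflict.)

Count concurrent intervals with a sweep; the peak is the room count.
Events (time:±→running): 1:+→1 3:-→0 4:+→1 5:-→0 6:+→1 8:+→2 10:-→1 11:+→2 11:+→3 11:+→4 … peak 4.

4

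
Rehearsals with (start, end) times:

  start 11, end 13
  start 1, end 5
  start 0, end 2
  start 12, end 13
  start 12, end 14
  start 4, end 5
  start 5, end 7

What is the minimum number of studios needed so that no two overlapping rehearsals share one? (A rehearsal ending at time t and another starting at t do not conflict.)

starts: [0, 1, 4, 5, 11, 12, 12]
ends:   [2, 5, 5, 7, 13, 13, 14]
s0→1 s1→2 e2→1 s4→2 e5→1 e5→0 s5→1 e7→0 s11→1 s12→2 s12→3  — peak 3.

3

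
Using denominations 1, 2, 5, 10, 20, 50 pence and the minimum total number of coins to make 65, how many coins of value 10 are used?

Use the largest denomination that fits, subtract, and repeat.
65 = 1×50 + 1×10 + 1×5
Count of 10: 1

1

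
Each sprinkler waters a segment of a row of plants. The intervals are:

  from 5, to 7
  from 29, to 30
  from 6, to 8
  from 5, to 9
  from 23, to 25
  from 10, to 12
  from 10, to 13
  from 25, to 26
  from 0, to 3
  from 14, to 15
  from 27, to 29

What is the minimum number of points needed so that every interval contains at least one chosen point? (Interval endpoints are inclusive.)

Sorted: [0,3] [5,7] [6,8] [5,9] [10,12] [10,13] [14,15] [23,25] [25,26] [27,29] [29,30]
{[0,3]} hit by 3; {[5,7],[6,8],[5,9]} hit by 7; {[10,12],[10,13]} hit by 12; {[14,15]} hit by 15; {[23,25],[25,26]} hit by 25; {[27,29],[29,30]} hit by 29.
Points: 3, 7, 12, 15, 25, 29 (6 total).

6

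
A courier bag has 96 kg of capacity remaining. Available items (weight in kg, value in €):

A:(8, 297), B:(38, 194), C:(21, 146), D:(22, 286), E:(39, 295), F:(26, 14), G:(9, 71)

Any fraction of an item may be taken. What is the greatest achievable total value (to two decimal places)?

Order: A (297/8=37.12) > D (286/22=13.00) > G (71/9=7.89) > E (295/39=7.56) > C (146/21=6.95) > B (194/38=5.11) > F (14/26=0.54)
Fill: take A (8 @ 297) → take D (22 @ 286) → take G (9 @ 71) → take E (39 @ 295) → take 18/21 of C → 125.14; 96/96 used.
Total value = 1074.14

1074.14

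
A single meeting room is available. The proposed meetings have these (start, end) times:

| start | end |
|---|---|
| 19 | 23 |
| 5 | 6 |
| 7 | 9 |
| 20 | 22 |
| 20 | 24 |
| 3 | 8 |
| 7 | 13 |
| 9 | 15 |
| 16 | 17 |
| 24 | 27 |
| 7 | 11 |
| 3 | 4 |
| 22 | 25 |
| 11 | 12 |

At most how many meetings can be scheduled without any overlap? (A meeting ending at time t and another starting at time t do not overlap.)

Sorted by end: (3,4)  (5,6)  (3,8)  (7,9)  (7,11)  (11,12)  (7,13)  (9,15)  (16,17)  (20,22)  (19,23)  (20,24)  (22,25)  (24,27)
take (3,4); take (5,6); skip (3,8); take (7,9); take (11,12); skip (9,15); take (16,17); take (20,22); take (22,25).
Selected 7 meetings.

7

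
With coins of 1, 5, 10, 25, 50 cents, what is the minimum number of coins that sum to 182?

182 = 3×50 + 1×25 + 1×5 + 2×1
Total coins = 3 + 1 + 1 + 2 = 7

7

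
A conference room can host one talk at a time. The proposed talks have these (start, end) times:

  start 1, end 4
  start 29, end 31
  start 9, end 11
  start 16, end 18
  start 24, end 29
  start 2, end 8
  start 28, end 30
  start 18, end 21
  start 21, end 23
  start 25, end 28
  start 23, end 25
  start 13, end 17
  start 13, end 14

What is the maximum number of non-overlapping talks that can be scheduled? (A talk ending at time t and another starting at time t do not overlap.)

9

Greedy by earliest finish: after sorting by end time, pick each interval compatible with the last pick.
Sorted by end: (1,4)  (2,8)  (9,11)  (13,14)  (13,17)  (16,18)  (18,21)  (21,23)  (23,25)  (25,28)  (24,29)  (28,30)  (29,31)
take (1,4); take (9,11); take (13,14); skip (13,17); take (16,18); take (18,21); take (21,23); take (23,25); take (25,28); skip (24,29); take (28,30); skip (29,31).
Selected 9 talks.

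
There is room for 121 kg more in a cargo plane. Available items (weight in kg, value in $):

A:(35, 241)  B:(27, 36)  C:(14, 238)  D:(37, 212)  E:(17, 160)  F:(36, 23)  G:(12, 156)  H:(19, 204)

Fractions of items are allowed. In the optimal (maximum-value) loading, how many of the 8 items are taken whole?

5

Order: C (238/14=17.00) > G (156/12=13.00) > H (204/19=10.74) > E (160/17=9.41) > A (241/35=6.89) > D (212/37=5.73) > B (36/27=1.33) > F (23/36=0.64)
Fill: take C (14 @ 238) → take G (12 @ 156) → take H (19 @ 204) → take E (17 @ 160) → take A (35 @ 241) → take 24/37 of D → 137.51; 121/121 used.
5 item(s) taken whole; one partial (take 24/37 of D).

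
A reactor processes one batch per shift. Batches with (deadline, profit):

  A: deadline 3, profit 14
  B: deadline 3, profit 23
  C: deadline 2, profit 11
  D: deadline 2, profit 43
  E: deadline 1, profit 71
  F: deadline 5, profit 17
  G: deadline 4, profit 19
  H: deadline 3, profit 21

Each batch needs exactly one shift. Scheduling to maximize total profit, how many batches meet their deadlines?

5

Sort by profit descending; place each in the latest free slot ≤ its deadline.
Profit order: E=71 D=43 B=23 H=21 G=19 F=17 A=14 C=11
Assign: E→slot 1, D→slot 2, B→slot 3, H skipped, G→slot 4, F→slot 5, A skipped, C skipped.
Slots: [1:E] [2:D] [3:B] [4:G] [5:F]
5 of 8 scheduled.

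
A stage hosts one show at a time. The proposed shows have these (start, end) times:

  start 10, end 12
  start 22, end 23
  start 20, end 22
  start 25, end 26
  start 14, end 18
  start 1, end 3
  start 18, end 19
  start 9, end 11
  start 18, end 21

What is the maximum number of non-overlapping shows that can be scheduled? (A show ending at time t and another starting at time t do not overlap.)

Order by finish time; keep every interval that doesn't clash with the previous kept one.
By end time: (1,3), (9,11), (10,12), (14,18), (18,19), (18,21), (20,22), (22,23), (25,26).
Pick (1,3); next start ≥ 3 → (9,11); next start ≥ 11 → (14,18); next start ≥ 18 → (18,19); next start ≥ 19 → (20,22); next start ≥ 22 → (22,23); next start ≥ 23 → (25,26).
Selected 7 shows.

7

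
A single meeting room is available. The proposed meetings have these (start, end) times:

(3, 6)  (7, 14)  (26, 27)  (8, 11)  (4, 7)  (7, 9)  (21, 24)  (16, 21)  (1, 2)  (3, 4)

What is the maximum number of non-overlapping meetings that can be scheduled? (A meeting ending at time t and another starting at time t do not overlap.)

Sorted by end: (1,2)  (3,4)  (3,6)  (4,7)  (7,9)  (8,11)  (7,14)  (16,21)  (21,24)  (26,27)
take (1,2); take (3,4); take (4,7); take (7,9); skip (7,14); take (16,21); take (21,24); take (26,27).
Selected 7 meetings.

7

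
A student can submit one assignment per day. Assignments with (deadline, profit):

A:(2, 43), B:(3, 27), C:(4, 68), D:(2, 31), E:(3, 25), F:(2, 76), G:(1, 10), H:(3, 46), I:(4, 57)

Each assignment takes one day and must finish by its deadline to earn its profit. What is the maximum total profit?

Profit order: F=76 C=68 I=57 H=46 A=43 D=31 B=27 E=25 G=10
Assign: F→slot 2, C→slot 4, I→slot 3, H→slot 1, A skipped, D skipped, B skipped, E skipped, G skipped.
Slots: [1:H] [2:F] [3:I] [4:C]
Profit = 46 + 76 + 57 + 68 = 247

247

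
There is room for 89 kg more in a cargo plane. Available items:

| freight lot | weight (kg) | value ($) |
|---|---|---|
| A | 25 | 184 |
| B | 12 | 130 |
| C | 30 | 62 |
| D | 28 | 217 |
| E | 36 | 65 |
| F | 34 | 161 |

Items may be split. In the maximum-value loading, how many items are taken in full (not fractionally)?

3

Ratios (sorted): B 10.83, D 7.75, A 7.36, F 4.74, C 2.07, E 1.81
take B (12 @ 130); take D (28 @ 217); take A (25 @ 184); take 24/34 of F → 113.65. Capacity used 89/89.
3 item(s) taken whole; one partial (take 24/34 of F).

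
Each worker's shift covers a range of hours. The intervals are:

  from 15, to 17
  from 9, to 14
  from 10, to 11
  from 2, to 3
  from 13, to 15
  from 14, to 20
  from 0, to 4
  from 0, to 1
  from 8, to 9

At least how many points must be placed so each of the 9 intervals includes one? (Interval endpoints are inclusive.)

5

Process intervals by earliest right end; each time one isn't hit yet, stab at its right endpoint.
Sorted: [0,1] [2,3] [0,4] [8,9] [10,11] [9,14] [13,15] [15,17] [14,20]
{[0,1]} hit by 1; {[2,3],[0,4]} hit by 3; {[8,9]} hit by 9; {[10,11],[9,14]} hit by 11; {[13,15],[15,17],[14,20]} hit by 15.
Points: 1, 3, 9, 11, 15 (5 total).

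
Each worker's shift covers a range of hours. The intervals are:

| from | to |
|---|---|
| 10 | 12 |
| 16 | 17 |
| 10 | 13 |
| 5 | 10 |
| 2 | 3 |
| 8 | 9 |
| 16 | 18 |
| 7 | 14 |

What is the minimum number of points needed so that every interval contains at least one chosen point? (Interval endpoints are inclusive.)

Sort by right endpoint; whenever an interval is uncovered, place a point at its right end.
By right end: [2,3]  [8,9]  [5,10]  [10,12]  [10,13]  [7,14]  [16,17]  [16,18]
[2,3] uncovered → point at 3; [8,9] uncovered → point at 9; [10,12] uncovered → point at 12; [16,17] uncovered → point at 17.
Points: 3, 9, 12, 17 (4 total).

4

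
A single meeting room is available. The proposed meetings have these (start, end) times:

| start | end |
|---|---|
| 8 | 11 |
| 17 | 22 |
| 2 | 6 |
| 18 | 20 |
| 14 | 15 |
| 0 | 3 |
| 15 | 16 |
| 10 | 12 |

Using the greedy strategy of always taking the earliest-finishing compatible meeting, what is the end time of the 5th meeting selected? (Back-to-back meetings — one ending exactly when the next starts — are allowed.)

20

Sort by end time and greedily take each interval whose start is ≥ the last chosen end.
By end time: (0,3), (2,6), (8,11), (10,12), (14,15), (15,16), (18,20), (17,22).
Pick (0,3); next start ≥ 3 → (8,11); next start ≥ 11 → (14,15); next start ≥ 15 → (15,16); next start ≥ 16 → (18,20).
Selected: (0,3) (8,11) (14,15) (15,16) (18,20)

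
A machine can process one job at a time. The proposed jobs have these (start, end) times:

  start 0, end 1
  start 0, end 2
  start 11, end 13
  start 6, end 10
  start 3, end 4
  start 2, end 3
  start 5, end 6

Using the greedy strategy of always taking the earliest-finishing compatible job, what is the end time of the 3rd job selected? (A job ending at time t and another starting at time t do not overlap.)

4

By end time: (0,1), (0,2), (2,3), (3,4), (5,6), (6,10), (11,13).
Pick (0,1); next start ≥ 1 → (2,3); next start ≥ 3 → (3,4); next start ≥ 4 → (5,6); next start ≥ 6 → (6,10); next start ≥ 10 → (11,13).
Selected: (0,1) (2,3) (3,4) (5,6) (6,10) (11,13)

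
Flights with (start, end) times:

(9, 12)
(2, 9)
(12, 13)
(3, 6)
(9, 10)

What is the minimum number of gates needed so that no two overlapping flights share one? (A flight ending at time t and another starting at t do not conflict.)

2

Events (time:±→running): 2:+→1 3:+→2 … peak 2.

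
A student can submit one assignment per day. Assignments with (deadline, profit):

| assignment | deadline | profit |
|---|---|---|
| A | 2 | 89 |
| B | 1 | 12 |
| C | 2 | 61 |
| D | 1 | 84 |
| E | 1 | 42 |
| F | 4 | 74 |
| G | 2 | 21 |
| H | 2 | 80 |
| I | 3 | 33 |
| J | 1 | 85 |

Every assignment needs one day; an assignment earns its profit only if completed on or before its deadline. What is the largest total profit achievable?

Profit order: A=89 J=85 D=84 H=80 F=74 C=61 E=42 I=33 G=21 B=12
Assign: A→slot 2, J→slot 1, D skipped, H skipped, F→slot 4, C skipped, E skipped, I→slot 3, G skipped, B skipped.
Slots: [1:J] [2:A] [3:I] [4:F]
Profit = 85 + 89 + 33 + 74 = 281

281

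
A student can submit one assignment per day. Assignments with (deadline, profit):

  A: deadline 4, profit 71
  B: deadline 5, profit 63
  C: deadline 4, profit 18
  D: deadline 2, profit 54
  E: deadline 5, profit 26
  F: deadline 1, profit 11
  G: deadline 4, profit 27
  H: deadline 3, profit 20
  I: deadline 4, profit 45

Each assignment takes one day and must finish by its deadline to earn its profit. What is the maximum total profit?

260

Profit order: A=71 B=63 D=54 I=45 G=27 E=26 H=20 C=18 F=11
Assign: A→slot 4, B→slot 5, D→slot 2, I→slot 3, G→slot 1, E skipped, H skipped, C skipped, F skipped.
Slots: [1:G] [2:D] [3:I] [4:A] [5:B]
Profit = 27 + 54 + 45 + 71 + 63 = 260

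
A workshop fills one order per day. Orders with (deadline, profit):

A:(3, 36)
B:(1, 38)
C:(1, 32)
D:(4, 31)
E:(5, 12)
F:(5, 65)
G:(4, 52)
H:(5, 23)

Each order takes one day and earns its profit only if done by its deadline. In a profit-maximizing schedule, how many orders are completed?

Profit order: F=65 G=52 B=38 A=36 C=32 D=31 H=23 E=12
Assign: F→slot 5, G→slot 4, B→slot 1, A→slot 3, C skipped, D→slot 2, H skipped, E skipped.
Slots: [1:B] [2:D] [3:A] [4:G] [5:F]
5 of 8 scheduled.

5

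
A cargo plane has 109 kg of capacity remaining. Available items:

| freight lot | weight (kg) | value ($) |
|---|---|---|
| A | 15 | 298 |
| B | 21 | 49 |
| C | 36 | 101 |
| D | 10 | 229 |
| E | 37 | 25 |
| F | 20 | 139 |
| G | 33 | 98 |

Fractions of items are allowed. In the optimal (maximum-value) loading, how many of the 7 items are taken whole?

4

Order: D (229/10=22.90) > A (298/15=19.87) > F (139/20=6.95) > G (98/33=2.97) > C (101/36=2.81) > B (49/21=2.33) > E (25/37=0.68)
Fill: take D (10 @ 229) → take A (15 @ 298) → take F (20 @ 139) → take G (33 @ 98) → take 31/36 of C → 86.97; 109/109 used.
4 item(s) taken whole; one partial (take 31/36 of C).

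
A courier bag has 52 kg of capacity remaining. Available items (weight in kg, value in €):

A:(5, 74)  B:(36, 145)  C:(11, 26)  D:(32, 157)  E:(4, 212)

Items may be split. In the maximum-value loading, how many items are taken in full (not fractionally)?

3

Order: E (212/4=53.00) > A (74/5=14.80) > D (157/32=4.91) > B (145/36=4.03) > C (26/11=2.36)
Fill: take E (4 @ 212) → take A (5 @ 74) → take D (32 @ 157) → take 11/36 of B → 44.31; 52/52 used.
3 item(s) taken whole; one partial (take 11/36 of B).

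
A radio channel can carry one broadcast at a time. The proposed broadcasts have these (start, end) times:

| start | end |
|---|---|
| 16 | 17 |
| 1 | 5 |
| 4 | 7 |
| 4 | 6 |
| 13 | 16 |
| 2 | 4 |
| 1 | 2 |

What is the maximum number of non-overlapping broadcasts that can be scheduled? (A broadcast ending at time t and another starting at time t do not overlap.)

5

Greedy by earliest finish: after sorting by end time, pick each interval compatible with the last pick.
By end time: (1,2), (2,4), (1,5), (4,6), (4,7), (13,16), (16,17).
Pick (1,2); next start ≥ 2 → (2,4); next start ≥ 4 → (4,6); next start ≥ 6 → (13,16); next start ≥ 16 → (16,17).
Selected 5 broadcasts.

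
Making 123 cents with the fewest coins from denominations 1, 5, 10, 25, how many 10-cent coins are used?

123 = 4×25 + 2×10 + 3×1
Count of 10: 2

2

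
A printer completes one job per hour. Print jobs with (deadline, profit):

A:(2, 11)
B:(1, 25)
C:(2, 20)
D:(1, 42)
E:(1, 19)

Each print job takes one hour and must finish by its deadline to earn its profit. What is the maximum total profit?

62

Take jobs in profit order; each goes to the latest open slot no later than its deadline.
Profit order: D=42 B=25 C=20 E=19 A=11
Assign: D→slot 1, B skipped, C→slot 2, E skipped, A skipped.
Slots: [1:D] [2:C]
Profit = 42 + 20 = 62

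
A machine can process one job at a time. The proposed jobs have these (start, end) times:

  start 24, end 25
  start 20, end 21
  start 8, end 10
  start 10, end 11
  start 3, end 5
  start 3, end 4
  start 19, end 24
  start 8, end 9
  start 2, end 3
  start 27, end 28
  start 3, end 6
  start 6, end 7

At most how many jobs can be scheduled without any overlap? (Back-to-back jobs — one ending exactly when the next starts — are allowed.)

Sorted by end: (2,3)  (3,4)  (3,5)  (3,6)  (6,7)  (8,9)  (8,10)  (10,11)  (20,21)  (19,24)  (24,25)  (27,28)
take (2,3); take (3,4); skip (3,5); skip (3,6); take (6,7); take (8,9); take (10,11); take (20,21); skip (19,24); take (24,25); take (27,28).
Selected 8 jobs.

8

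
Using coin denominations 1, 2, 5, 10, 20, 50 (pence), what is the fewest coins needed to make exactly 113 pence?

113 = 2×50 + 1×10 + 1×2 + 1×1
Total coins = 2 + 1 + 1 + 1 = 5

5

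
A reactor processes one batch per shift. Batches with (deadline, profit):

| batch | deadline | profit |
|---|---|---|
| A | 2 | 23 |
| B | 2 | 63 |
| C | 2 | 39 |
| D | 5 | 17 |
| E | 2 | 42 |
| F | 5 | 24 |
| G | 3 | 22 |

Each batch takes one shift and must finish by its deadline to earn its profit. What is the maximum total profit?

By profit: B(d2,63), E(d2,42), C(d2,39), F(d5,24), A(d2,23), G(d3,22), D(d5,17)
B→slot 2; E→slot 1; C skipped; F→slot 5; A skipped; G→slot 3; D→slot 4.
Profit = 42 + 63 + 22 + 17 + 24 = 168

168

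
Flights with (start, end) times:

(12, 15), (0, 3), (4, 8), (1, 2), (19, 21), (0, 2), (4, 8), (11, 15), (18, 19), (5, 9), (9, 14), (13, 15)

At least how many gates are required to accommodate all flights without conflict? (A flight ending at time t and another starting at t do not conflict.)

4

starts: [0, 0, 1, 4, 4, 5, 9, 11, 12, 13, 18, 19]
ends:   [2, 2, 3, 8, 8, 9, 14, 15, 15, 15, 19, 21]
s0→1 s0→2 s1→3 e2→2 e2→1 e3→0 s4→1 s4→2 s5→3 e8→2 e8→1 e9→0 s9→1 s11→2 s12→3 s13→4  — peak 4.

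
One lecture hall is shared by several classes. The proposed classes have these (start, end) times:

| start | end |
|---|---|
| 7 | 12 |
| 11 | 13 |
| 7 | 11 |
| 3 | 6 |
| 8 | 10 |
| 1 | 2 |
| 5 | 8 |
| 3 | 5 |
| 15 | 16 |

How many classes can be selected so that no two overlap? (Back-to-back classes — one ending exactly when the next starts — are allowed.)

Sorted by end: (1,2)  (3,5)  (3,6)  (5,8)  (8,10)  (7,11)  (7,12)  (11,13)  (15,16)
take (1,2); take (3,5); take (5,8); take (8,10); skip (7,11); take (11,13); take (15,16).
Selected 6 classes.

6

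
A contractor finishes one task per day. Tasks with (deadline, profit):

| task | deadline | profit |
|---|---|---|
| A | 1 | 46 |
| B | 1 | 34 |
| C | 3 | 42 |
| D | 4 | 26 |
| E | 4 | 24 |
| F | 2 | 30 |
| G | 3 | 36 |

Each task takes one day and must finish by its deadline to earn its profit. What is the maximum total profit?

150

By profit: A(d1,46), C(d3,42), G(d3,36), B(d1,34), F(d2,30), D(d4,26), E(d4,24)
A→slot 1; C→slot 3; G→slot 2; B skipped; F skipped; D→slot 4; E skipped.
Profit = 46 + 36 + 42 + 26 = 150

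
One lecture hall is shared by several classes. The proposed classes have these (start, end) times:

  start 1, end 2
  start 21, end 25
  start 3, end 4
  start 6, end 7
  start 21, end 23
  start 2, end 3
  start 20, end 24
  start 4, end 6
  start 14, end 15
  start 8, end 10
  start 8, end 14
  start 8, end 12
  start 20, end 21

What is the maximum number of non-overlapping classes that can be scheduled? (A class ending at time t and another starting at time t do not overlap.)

9

Greedy by earliest finish: after sorting by end time, pick each interval compatible with the last pick.
By end time: (1,2), (2,3), (3,4), (4,6), (6,7), (8,10), (8,12), (8,14), (14,15), (20,21), (21,23), (20,24), (21,25).
Pick (1,2); next start ≥ 2 → (2,3); next start ≥ 3 → (3,4); next start ≥ 4 → (4,6); next start ≥ 6 → (6,7); next start ≥ 7 → (8,10); next start ≥ 10 → (14,15); next start ≥ 15 → (20,21); next start ≥ 21 → (21,23).
Selected 9 classes.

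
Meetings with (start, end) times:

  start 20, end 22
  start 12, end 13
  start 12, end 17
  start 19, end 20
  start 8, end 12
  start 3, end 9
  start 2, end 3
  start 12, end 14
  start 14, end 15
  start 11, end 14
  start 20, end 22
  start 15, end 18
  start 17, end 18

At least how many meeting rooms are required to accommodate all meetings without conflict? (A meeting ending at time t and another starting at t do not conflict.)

Count concurrent intervals with a sweep; the peak is the room count.
Events (time:±→running): 2:+→1 3:-→0 3:+→1 8:+→2 9:-→1 11:+→2 12:-→1 12:+→2 12:+→3 12:+→4 … peak 4.

4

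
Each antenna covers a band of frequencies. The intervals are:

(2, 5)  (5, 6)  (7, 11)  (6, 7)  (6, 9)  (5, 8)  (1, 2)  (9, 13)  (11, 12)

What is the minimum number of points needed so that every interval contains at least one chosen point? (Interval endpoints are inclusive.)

3

Sort by right endpoint; whenever an interval is uncovered, place a point at its right end.
Sorted: [1,2] [2,5] [5,6] [6,7] [5,8] [6,9] [7,11] [11,12] [9,13]
{[1,2],[2,5]} hit by 2; {[5,6],[6,7],[5,8],[6,9]} hit by 6; {[7,11],[11,12],[9,13]} hit by 11.
Points: 2, 6, 11 (3 total).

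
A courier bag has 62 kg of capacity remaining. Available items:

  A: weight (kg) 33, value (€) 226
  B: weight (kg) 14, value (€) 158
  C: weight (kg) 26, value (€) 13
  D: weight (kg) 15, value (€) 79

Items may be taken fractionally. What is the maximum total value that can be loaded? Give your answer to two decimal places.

Ratios (sorted): B 11.29, A 6.85, D 5.27, C 0.50
take B (14 @ 158); take A (33 @ 226); take D (15 @ 79). Capacity used 62/62.
Total value = 463.00

463.00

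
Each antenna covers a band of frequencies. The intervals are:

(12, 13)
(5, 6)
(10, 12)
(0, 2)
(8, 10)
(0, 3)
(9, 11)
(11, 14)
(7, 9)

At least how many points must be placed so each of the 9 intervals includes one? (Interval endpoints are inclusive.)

4

Sorted: [0,2] [0,3] [5,6] [7,9] [8,10] [9,11] [10,12] [12,13] [11,14]
{[0,2],[0,3]} hit by 2; {[5,6]} hit by 6; {[7,9],[8,10],[9,11]} hit by 9; {[10,12],[12,13],[11,14]} hit by 12.
Points: 2, 6, 9, 12 (4 total).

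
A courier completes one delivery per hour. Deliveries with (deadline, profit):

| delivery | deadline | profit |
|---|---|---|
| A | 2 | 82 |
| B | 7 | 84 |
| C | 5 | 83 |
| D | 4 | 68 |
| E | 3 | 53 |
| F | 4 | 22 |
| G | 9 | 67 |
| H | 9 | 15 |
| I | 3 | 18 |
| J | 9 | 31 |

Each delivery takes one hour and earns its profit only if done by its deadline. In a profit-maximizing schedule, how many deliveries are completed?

9

Take jobs in profit order; each goes to the latest open slot no later than its deadline.
Profit order: B=84 C=83 A=82 D=68 G=67 E=53 J=31 F=22 I=18 H=15
Assign: B→slot 7, C→slot 5, A→slot 2, D→slot 4, G→slot 9, E→slot 3, J→slot 8, F→slot 1, I skipped, H→slot 6.
Slots: [1:F] [2:A] [3:E] [4:D] [5:C] [6:H] [7:B] [8:J] [9:G]
9 of 10 scheduled.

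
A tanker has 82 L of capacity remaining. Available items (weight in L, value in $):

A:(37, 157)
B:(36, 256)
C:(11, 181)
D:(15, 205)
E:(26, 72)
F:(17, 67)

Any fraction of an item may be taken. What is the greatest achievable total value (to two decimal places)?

726.86

Greedy by value/weight ratio, highest first.
Ratios (sorted): C 16.45, D 13.67, B 7.11, A 4.24, F 3.94, E 2.77
take C (11 @ 181); take D (15 @ 205); take B (36 @ 256); take 20/37 of A → 84.86. Capacity used 82/82.
Total value = 726.86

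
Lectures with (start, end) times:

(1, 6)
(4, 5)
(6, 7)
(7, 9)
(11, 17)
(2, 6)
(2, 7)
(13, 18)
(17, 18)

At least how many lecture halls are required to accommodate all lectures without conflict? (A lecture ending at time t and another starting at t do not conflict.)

4

Count concurrent intervals with a sweep; the peak is the room count.
starts: [1, 2, 2, 4, 6, 7, 11, 13, 17]
ends:   [5, 6, 6, 7, 7, 9, 17, 18, 18]
s1→1 s2→2 s2→3 s4→4  — peak 4.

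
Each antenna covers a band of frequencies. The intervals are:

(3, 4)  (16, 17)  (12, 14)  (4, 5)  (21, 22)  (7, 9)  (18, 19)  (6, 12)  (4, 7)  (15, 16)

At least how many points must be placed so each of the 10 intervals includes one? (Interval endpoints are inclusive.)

6

Process intervals by earliest right end; each time one isn't hit yet, stab at its right endpoint.
By right end: [3,4]  [4,5]  [4,7]  [7,9]  [6,12]  [12,14]  [15,16]  [16,17]  [18,19]  [21,22]
[3,4] uncovered → point at 4; [7,9] uncovered → point at 9; [12,14] uncovered → point at 14; [15,16] uncovered → point at 16; [18,19] uncovered → point at 19; [21,22] uncovered → point at 22.
Points: 4, 9, 14, 16, 19, 22 (6 total).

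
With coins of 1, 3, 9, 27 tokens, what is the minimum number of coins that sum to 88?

6

88 − 3×27→7 − 2×3→1 − 1×1→0
Total coins = 3 + 2 + 1 = 6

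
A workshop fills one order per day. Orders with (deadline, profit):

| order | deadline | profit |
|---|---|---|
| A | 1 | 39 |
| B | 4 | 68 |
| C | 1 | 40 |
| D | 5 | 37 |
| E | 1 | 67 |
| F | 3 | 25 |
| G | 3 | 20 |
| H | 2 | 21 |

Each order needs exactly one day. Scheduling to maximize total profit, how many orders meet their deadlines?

5

Take jobs in profit order; each goes to the latest open slot no later than its deadline.
By profit: B(d4,68), E(d1,67), C(d1,40), A(d1,39), D(d5,37), F(d3,25), H(d2,21), G(d3,20)
B→slot 4; E→slot 1; C skipped; A skipped; D→slot 5; F→slot 3; H→slot 2; G skipped.
5 of 8 scheduled.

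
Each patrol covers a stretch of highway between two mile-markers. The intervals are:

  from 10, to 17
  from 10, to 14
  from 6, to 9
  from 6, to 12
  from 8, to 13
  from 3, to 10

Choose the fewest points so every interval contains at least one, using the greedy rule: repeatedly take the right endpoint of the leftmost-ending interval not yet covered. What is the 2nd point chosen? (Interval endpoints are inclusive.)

14

Sort by right endpoint; whenever an interval is uncovered, place a point at its right end.
By right end: [6,9]  [3,10]  [6,12]  [8,13]  [10,14]  [10,17]
[6,9] uncovered → point at 9; [10,14] uncovered → point at 14.
Points: 9, 14 (2 total).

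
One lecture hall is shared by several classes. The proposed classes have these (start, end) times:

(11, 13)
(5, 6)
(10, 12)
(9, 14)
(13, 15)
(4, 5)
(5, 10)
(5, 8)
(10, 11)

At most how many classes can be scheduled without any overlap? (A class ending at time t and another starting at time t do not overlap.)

5

Greedy by earliest finish: after sorting by end time, pick each interval compatible with the last pick.
Sorted by end: (4,5)  (5,6)  (5,8)  (5,10)  (10,11)  (10,12)  (11,13)  (9,14)  (13,15)
take (4,5); take (5,6); skip (5,8); skip (5,10); take (10,11); skip (10,12); take (11,13); take (13,15).
Selected 5 classes.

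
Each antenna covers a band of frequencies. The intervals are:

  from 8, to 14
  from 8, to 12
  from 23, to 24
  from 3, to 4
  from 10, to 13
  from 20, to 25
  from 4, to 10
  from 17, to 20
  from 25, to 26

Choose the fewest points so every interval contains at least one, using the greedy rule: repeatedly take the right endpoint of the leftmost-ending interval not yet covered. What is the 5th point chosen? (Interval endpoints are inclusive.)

26

Sort by right endpoint; whenever an interval is uncovered, place a point at its right end.
Sorted: [3,4] [4,10] [8,12] [10,13] [8,14] [17,20] [23,24] [20,25] [25,26]
{[3,4],[4,10]} hit by 4; {[8,12],[10,13],[8,14]} hit by 12; {[17,20]} hit by 20; {[23,24],[20,25]} hit by 24; {[25,26]} hit by 26.
Points: 4, 12, 20, 24, 26 (5 total).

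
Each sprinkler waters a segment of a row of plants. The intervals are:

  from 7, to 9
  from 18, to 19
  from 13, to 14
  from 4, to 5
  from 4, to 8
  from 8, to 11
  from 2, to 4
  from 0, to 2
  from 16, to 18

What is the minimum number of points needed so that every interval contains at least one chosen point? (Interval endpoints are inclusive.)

Sort by right endpoint; whenever an interval is uncovered, place a point at its right end.
By right end: [0,2]  [2,4]  [4,5]  [4,8]  [7,9]  [8,11]  [13,14]  [16,18]  [18,19]
[0,2] uncovered → point at 2; [4,5] uncovered → point at 5; [7,9] uncovered → point at 9; [13,14] uncovered → point at 14; [16,18] uncovered → point at 18.
Points: 2, 5, 9, 14, 18 (5 total).

5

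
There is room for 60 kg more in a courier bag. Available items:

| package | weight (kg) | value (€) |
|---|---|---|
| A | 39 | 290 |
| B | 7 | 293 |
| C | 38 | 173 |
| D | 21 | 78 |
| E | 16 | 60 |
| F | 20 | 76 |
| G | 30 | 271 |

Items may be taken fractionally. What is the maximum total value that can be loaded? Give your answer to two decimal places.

Greedy by value/weight ratio, highest first.
Ratios (sorted): B 41.86, G 9.03, A 7.44, C 4.55, F 3.80, E 3.75, D 3.71
take B (7 @ 293); take G (30 @ 271); take 23/39 of A → 171.03. Capacity used 60/60.
Total value = 735.03

735.03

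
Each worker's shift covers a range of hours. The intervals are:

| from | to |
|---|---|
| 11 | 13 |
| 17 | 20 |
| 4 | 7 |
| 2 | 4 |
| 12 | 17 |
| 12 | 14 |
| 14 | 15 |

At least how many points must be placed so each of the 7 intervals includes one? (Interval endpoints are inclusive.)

By right end: [2,4]  [4,7]  [11,13]  [12,14]  [14,15]  [12,17]  [17,20]
[2,4] uncovered → point at 4; [11,13] uncovered → point at 13; [14,15] uncovered → point at 15; [17,20] uncovered → point at 20.
Points: 4, 13, 15, 20 (4 total).

4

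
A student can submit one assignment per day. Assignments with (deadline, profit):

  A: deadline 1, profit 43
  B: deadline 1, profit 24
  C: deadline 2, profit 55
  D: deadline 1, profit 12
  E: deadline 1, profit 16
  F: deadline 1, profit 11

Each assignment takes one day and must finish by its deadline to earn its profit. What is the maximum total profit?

98

By profit: C(d2,55), A(d1,43), B(d1,24), E(d1,16), D(d1,12), F(d1,11)
C→slot 2; A→slot 1; B skipped; E skipped; D skipped; F skipped.
Profit = 43 + 55 = 98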